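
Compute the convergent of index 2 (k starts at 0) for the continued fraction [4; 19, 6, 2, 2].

Using pₖ = aₖpₖ₋₁ + pₖ₋₂, qₖ = aₖqₖ₋₁ + qₖ₋₂ (with p₋₁=1, p₋₂=0, q₋₁=0, q₋₂=1):
  k=0: a=4, p=4, q=1
  k=1: a=19, p=77, q=19
  k=2: a=6, p=466, q=115

466/115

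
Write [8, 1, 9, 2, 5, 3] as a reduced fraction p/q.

3259/366

Using pₖ = aₖpₖ₋₁ + pₖ₋₂ and qₖ = aₖqₖ₋₁ + qₖ₋₂:
  k=0: a=8, p=8, q=1
  k=1: a=1, p=9, q=1
  k=2: a=9, p=89, q=10
  k=3: a=2, p=187, q=21
  k=4: a=5, p=1024, q=115
  k=5: a=3, p=3259, q=366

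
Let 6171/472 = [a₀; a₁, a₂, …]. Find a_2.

6171 = 13·472 + 35   →  a_0 = 13
472 = 13·35 + 17   →  a_1 = 13
35 = 2·17 + 1   →  a_2 = 2

2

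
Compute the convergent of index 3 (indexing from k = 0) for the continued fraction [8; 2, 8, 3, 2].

Using pₖ = aₖpₖ₋₁ + pₖ₋₂, qₖ = aₖqₖ₋₁ + qₖ₋₂ (with p₋₁=1, p₋₂=0, q₋₁=0, q₋₂=1):
  k=0: a=8, p=8, q=1
  k=1: a=2, p=17, q=2
  k=2: a=8, p=144, q=17
  k=3: a=3, p=449, q=53

449/53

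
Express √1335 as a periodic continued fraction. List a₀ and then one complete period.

[36; 1, 1, 6, 7, 6, 1, 1, 72]

a₀ = ⌊√1335⌋ = 36.
With m₀=0, d₀=1 and mₖ₊₁ = dₖaₖ − mₖ, dₖ₊₁ = (n − mₖ₊₁²)/dₖ, aₖ₊₁ = ⌊(a₀+mₖ₊₁)/dₖ₊₁⌋:
  k=1: m=36, d=39, a=1
  k=2: m=3, d=34, a=1
  k=3: m=31, d=11, a=6
  k=4: m=35, d=10, a=7
  k=5: m=35, d=11, a=6
  k=6: m=31, d=34, a=1
  k=7: m=3, d=39, a=1
  k=8: m=36, d=1, a=72
d=1 and a=2a₀=72 at k=8, so the next step gives (m, d) = (36, 39) again — its k=1 value — and the period has length 8.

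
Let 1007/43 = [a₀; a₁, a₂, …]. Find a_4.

1007 = 23·43 + 18   →  a_0 = 23
43 = 2·18 + 7   →  a_1 = 2
18 = 2·7 + 4   →  a_2 = 2
7 = 1·4 + 3   →  a_3 = 1
4 = 1·3 + 1   →  a_4 = 1

1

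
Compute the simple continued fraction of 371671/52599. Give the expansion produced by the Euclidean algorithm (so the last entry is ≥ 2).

371671 = 7*52599 + 3478
52599 = 15*3478 + 429
3478 = 8*429 + 46
429 = 9*46 + 15
46 = 3*15 + 1
15 = 15*1 + 0  (stop)
So 371671/52599 = [7; 15, 8, 9, 3, 15].

[7; 15, 8, 9, 3, 15]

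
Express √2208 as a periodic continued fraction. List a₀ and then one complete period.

a₀ = ⌊√2208⌋ = 46.

[46; 1, 92]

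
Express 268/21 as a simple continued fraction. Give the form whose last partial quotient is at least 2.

[12; 1, 3, 5]

268 = 12·21 + 16
21 = 1·16 + 5
16 = 3·5 + 1
5 = 5·1 + 0  (stop)
So 268/21 = [12; 1, 3, 5].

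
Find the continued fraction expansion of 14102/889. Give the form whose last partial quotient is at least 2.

[15; 1, 6, 3, 2, 17]

14102 = 15·889 + 767
889 = 1·767 + 122
767 = 6·122 + 35
122 = 3·35 + 17
35 = 2·17 + 1
17 = 17·1 + 0  (stop)
So 14102/889 = [15; 1, 6, 3, 2, 17].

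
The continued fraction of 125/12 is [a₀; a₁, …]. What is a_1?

2

125 = 10·12 + 5   →  a_0 = 10
12 = 2·5 + 2   →  a_1 = 2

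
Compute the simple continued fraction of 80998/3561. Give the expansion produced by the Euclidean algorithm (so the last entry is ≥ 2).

[22; 1, 2, 1, 14, 2, 1, 19]

80998 = 22*3561 + 2656
3561 = 1*2656 + 905
2656 = 2*905 + 846
905 = 1*846 + 59
846 = 14*59 + 20
59 = 2*20 + 19
20 = 1*19 + 1
19 = 19*1 + 0  (stop)
So 80998/3561 = [22; 1, 2, 1, 14, 2, 1, 19].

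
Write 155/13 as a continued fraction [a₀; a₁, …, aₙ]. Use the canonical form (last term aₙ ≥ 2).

[11; 1, 12]

155 = 11×13 + 12
13 = 1×12 + 1
12 = 12×1 + 0  (stop)
So 155/13 = [11; 1, 12].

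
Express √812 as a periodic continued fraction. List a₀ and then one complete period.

[28; 2, 56]

a₀ = ⌊√812⌋ = 28.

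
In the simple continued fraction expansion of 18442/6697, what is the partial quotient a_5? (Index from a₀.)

16

18442 = 2·6697 + 5048   →  a_0 = 2
6697 = 1·5048 + 1649   →  a_1 = 1
5048 = 3·1649 + 101   →  a_2 = 3
1649 = 16·101 + 33   →  a_3 = 16
101 = 3·33 + 2   →  a_4 = 3
33 = 16·2 + 1   →  a_5 = 16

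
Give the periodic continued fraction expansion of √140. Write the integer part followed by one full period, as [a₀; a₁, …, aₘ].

a₀ = ⌊√140⌋ = 11.

[11; 1, 4, 1, 22]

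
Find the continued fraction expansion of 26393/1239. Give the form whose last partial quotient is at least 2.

[21; 3, 3, 5, 11, 2]

26393 = 21×1239 + 374
1239 = 3×374 + 117
374 = 3×117 + 23
117 = 5×23 + 2
23 = 11×2 + 1
2 = 2×1 + 0  (stop)
So 26393/1239 = [21; 3, 3, 5, 11, 2].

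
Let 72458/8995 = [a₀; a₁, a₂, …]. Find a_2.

72458 = 8·8995 + 498   →  a_0 = 8
8995 = 18·498 + 31   →  a_1 = 18
498 = 16·31 + 2   →  a_2 = 16

16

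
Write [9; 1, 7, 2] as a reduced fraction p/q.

Fold from the inside: start with 2/1.
  7 + 1/2 = 15/2
  1 + 2/15 = 17/15
  9 + 15/17 = 168/17

168/17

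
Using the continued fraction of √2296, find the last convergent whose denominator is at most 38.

575/12

√2296 = [47; 1, 10, 1, 94, …] (period length 4).
Convergents:
  p_0/q_0 = 47/1
  p_1/q_1 = 48/1
  p_2/q_2 = 527/11
  p_3/q_3 = 575/12
  p_4/q_4 = 54577/1139
q_3 = 12 ≤ 38 < 1139 = q_4, so the answer is 575/12.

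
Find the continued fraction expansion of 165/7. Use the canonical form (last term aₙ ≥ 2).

[23; 1, 1, 3]

165 = 23*7 + 4
7 = 1*4 + 3
4 = 1*3 + 1
3 = 3*1 + 0  (stop)
So 165/7 = [23; 1, 1, 3].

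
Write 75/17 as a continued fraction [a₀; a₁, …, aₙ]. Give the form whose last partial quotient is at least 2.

[4; 2, 2, 3]

75 = 4·17 + 7
17 = 2·7 + 3
7 = 2·3 + 1
3 = 3·1 + 0  (stop)
So 75/17 = [4; 2, 2, 3].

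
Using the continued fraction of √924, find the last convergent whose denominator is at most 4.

√924 = [30; 2, 1, 1, 14, 1, 1, 2, 60, …] (period length 8).
Convergents:
  p_0/q_0 = 30/1
  p_1/q_1 = 61/2
  p_2/q_2 = 91/3
  p_3/q_3 = 152/5
q_2 = 3 ≤ 4 < 5 = q_3, so the answer is 91/3.

91/3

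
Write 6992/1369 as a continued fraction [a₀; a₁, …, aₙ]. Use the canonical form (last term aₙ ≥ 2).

6992 = 5·1369 + 147
1369 = 9·147 + 46
147 = 3·46 + 9
46 = 5·9 + 1
9 = 9·1 + 0  (stop)
So 6992/1369 = [5; 9, 3, 5, 9].

[5; 9, 3, 5, 9]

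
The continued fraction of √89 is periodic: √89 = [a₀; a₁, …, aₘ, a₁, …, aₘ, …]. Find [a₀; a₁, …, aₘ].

[9; 2, 3, 3, 2, 18]

a₀ = ⌊√89⌋ = 9.
With m₀=0, d₀=1 and mₖ₊₁ = dₖaₖ − mₖ, dₖ₊₁ = (n − mₖ₊₁²)/dₖ, aₖ₊₁ = ⌊(a₀+mₖ₊₁)/dₖ₊₁⌋:
  k=1: m=9, d=8, a=2
  k=2: m=7, d=5, a=3
  k=3: m=8, d=5, a=3
  k=4: m=7, d=8, a=2
  k=5: m=9, d=1, a=18
d=1 and a=2a₀=18 at k=5, so the next step gives (m, d) = (9, 8) again — its k=1 value — and the period has length 5.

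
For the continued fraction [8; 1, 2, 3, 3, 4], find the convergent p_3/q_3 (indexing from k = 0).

87/10

Using pₖ = aₖpₖ₋₁ + pₖ₋₂, qₖ = aₖqₖ₋₁ + qₖ₋₂ (with p₋₁=1, p₋₂=0, q₋₁=0, q₋₂=1):
  k=0: a=8, p=8, q=1
  k=1: a=1, p=9, q=1
  k=2: a=2, p=26, q=3
  k=3: a=3, p=87, q=10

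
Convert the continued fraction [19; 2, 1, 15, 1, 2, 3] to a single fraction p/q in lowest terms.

Fold from the inside: start with 3/1.
  2 + 1/3 = 7/3
  1 + 3/7 = 10/7
  15 + 7/10 = 157/10
  1 + 10/157 = 167/157
  2 + 157/167 = 491/167
  19 + 167/491 = 9496/491

9496/491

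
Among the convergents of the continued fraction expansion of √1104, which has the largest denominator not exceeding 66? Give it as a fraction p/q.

1761/53

√1104 = [33; 4, 2, 2, 2, 4, 66, …] (period length 6).
Convergents:
  p_0/q_0 = 33/1
  p_1/q_1 = 133/4
  p_2/q_2 = 299/9
  p_3/q_3 = 731/22
  p_4/q_4 = 1761/53
  p_5/q_5 = 7775/234
q_4 = 53 ≤ 66 < 234 = q_5, so the answer is 1761/53.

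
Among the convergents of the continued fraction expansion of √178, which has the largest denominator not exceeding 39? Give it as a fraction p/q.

507/38

√178 = [13; 2, 1, 12, 1, 2, 26, …] (period length 6).
Convergents:
  p_0/q_0 = 13/1
  p_1/q_1 = 27/2
  p_2/q_2 = 40/3
  p_3/q_3 = 507/38
  p_4/q_4 = 547/41
q_3 = 38 ≤ 39 < 41 = q_4, so the answer is 507/38.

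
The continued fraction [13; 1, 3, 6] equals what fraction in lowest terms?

Fold from the inside: start with 6/1.
  3 + 1/6 = 19/6
  1 + 6/19 = 25/19
  13 + 19/25 = 344/25

344/25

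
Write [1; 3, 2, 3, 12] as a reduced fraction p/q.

Fold from the inside: start with 12/1.
  3 + 1/12 = 37/12
  2 + 12/37 = 86/37
  3 + 37/86 = 295/86
  1 + 86/295 = 381/295

381/295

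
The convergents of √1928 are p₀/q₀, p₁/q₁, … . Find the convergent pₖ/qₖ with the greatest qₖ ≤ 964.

√1928 = [43; 1, 9, 1, 86, …] (period length 4).
Convergents:
  p_0/q_0 = 43/1
  p_1/q_1 = 44/1
  p_2/q_2 = 439/10
  p_3/q_3 = 483/11
  p_4/q_4 = 41977/956
  p_5/q_5 = 42460/967
q_4 = 956 ≤ 964 < 967 = q_5, so the answer is 41977/956.

41977/956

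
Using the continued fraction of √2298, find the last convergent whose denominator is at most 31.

√2298 = [47; 1, 14, 1, 94, …] (period length 4).
Convergents:
  p_0/q_0 = 47/1
  p_1/q_1 = 48/1
  p_2/q_2 = 719/15
  p_3/q_3 = 767/16
  p_4/q_4 = 72817/1519
q_3 = 16 ≤ 31 < 1519 = q_4, so the answer is 767/16.

767/16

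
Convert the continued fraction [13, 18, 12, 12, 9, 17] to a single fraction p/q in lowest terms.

Using pₖ = aₖpₖ₋₁ + pₖ₋₂ and qₖ = aₖqₖ₋₁ + qₖ₋₂:
  k=0: a=13, p=13, q=1
  k=1: a=18, p=235, q=18
  k=2: a=12, p=2833, q=217
  k=3: a=12, p=34231, q=2622
  k=4: a=9, p=310912, q=23815
  k=5: a=17, p=5319735, q=407477

5319735/407477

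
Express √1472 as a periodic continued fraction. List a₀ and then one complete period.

[38; 2, 1, 2, 1, 2, 76]

a₀ = ⌊√1472⌋ = 38.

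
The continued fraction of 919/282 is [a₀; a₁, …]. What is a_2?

1

919 = 3·282 + 73   →  a_0 = 3
282 = 3·73 + 63   →  a_1 = 3
73 = 1·63 + 10   →  a_2 = 1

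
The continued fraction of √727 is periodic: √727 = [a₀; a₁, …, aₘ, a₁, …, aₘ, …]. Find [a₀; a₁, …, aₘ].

a₀ = ⌊√727⌋ = 26.
With m₀=0, d₀=1 and mₖ₊₁ = dₖaₖ − mₖ, dₖ₊₁ = (n − mₖ₊₁²)/dₖ, aₖ₊₁ = ⌊(a₀+mₖ₊₁)/dₖ₊₁⌋:
  k=1: m=26, d=51, a=1
  k=2: m=25, d=2, a=25
  k=3: m=25, d=51, a=1
  k=4: m=26, d=1, a=52
d=1 and a=2a₀=52 at k=4, so the next step gives (m, d) = (26, 51) again — its k=1 value — and the period has length 4.

[26; 1, 25, 1, 52]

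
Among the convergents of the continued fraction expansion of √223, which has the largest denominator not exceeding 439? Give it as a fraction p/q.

√223 = [14; 1, 13, 1, 28, …] (period length 4).
Convergents:
  p_0/q_0 = 14/1
  p_1/q_1 = 15/1
  p_2/q_2 = 209/14
  p_3/q_3 = 224/15
  p_4/q_4 = 6481/434
  p_5/q_5 = 6705/449
q_4 = 434 ≤ 439 < 449 = q_5, so the answer is 6481/434.

6481/434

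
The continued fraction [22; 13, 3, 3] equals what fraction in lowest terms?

Using pₖ = aₖpₖ₋₁ + pₖ₋₂ and qₖ = aₖqₖ₋₁ + qₖ₋₂:
  k=0: a=22, p=22, q=1
  k=1: a=13, p=287, q=13
  k=2: a=3, p=883, q=40
  k=3: a=3, p=2936, q=133

2936/133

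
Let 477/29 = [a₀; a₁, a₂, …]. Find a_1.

477 = 16·29 + 13   →  a_0 = 16
29 = 2·13 + 3   →  a_1 = 2

2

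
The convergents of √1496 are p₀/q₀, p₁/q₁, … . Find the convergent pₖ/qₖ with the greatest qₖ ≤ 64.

√1496 = [38; 1, 2, 9, 2, 1, 76, …] (period length 6).
Convergents:
  p_0/q_0 = 38/1
  p_1/q_1 = 39/1
  p_2/q_2 = 116/3
  p_3/q_3 = 1083/28
  p_4/q_4 = 2282/59
  p_5/q_5 = 3365/87
q_4 = 59 ≤ 64 < 87 = q_5, so the answer is 2282/59.

2282/59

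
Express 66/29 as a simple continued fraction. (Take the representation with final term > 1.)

66 = 2×29 + 8
29 = 3×8 + 5
8 = 1×5 + 3
5 = 1×3 + 2
3 = 1×2 + 1
2 = 2×1 + 0  (stop)
So 66/29 = [2; 3, 1, 1, 1, 2].

[2; 3, 1, 1, 1, 2]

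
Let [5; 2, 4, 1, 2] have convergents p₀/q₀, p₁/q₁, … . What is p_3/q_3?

Using pₖ = aₖpₖ₋₁ + pₖ₋₂, qₖ = aₖqₖ₋₁ + qₖ₋₂ (with p₋₁=1, p₋₂=0, q₋₁=0, q₋₂=1):
  k=0: a=5, p=5, q=1
  k=1: a=2, p=11, q=2
  k=2: a=4, p=49, q=9
  k=3: a=1, p=60, q=11

60/11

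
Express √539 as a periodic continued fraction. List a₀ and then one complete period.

[23; 4, 1, 1, 1, 1, 1, 4, 46]

a₀ = ⌊√539⌋ = 23.
With m₀=0, d₀=1 and mₖ₊₁ = dₖaₖ − mₖ, dₖ₊₁ = (n − mₖ₊₁²)/dₖ, aₖ₊₁ = ⌊(a₀+mₖ₊₁)/dₖ₊₁⌋:
  k=1: m=23, d=10, a=4
  k=2: m=17, d=25, a=1
  k=3: m=8, d=19, a=1
  k=4: m=11, d=22, a=1
  k=5: m=11, d=19, a=1
  k=6: m=8, d=25, a=1
  k=7: m=17, d=10, a=4
  k=8: m=23, d=1, a=46
d=1 and a=2a₀=46 at k=8, so the next step gives (m, d) = (23, 10) again — its k=1 value — and the period has length 8.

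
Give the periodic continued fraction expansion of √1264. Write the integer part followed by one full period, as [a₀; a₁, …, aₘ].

[35; 1, 1, 4, 4, 4, 1, 1, 70]

a₀ = ⌊√1264⌋ = 35.
With m₀=0, d₀=1 and mₖ₊₁ = dₖaₖ − mₖ, dₖ₊₁ = (n − mₖ₊₁²)/dₖ, aₖ₊₁ = ⌊(a₀+mₖ₊₁)/dₖ₊₁⌋:
  k=1: m=35, d=39, a=1
  k=2: m=4, d=32, a=1
  k=3: m=28, d=15, a=4
  k=4: m=32, d=16, a=4
  k=5: m=32, d=15, a=4
  k=6: m=28, d=32, a=1
  k=7: m=4, d=39, a=1
  k=8: m=35, d=1, a=70
d=1 and a=2a₀=70 at k=8, so the next step gives (m, d) = (35, 39) again — its k=1 value — and the period has length 8.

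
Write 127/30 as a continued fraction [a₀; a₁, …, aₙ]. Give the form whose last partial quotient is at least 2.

127 = 4·30 + 7
30 = 4·7 + 2
7 = 3·2 + 1
2 = 2·1 + 0  (stop)
So 127/30 = [4; 4, 3, 2].

[4; 4, 3, 2]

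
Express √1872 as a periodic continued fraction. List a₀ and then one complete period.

[43; 3, 1, 3, 86]

a₀ = ⌊√1872⌋ = 43.
With m₀=0, d₀=1 and mₖ₊₁ = dₖaₖ − mₖ, dₖ₊₁ = (n − mₖ₊₁²)/dₖ, aₖ₊₁ = ⌊(a₀+mₖ₊₁)/dₖ₊₁⌋:
  k=1: m=43, d=23, a=3
  k=2: m=26, d=52, a=1
  k=3: m=26, d=23, a=3
  k=4: m=43, d=1, a=86
d=1 and a=2a₀=86 at k=4, so the next step gives (m, d) = (43, 23) again — its k=1 value — and the period has length 4.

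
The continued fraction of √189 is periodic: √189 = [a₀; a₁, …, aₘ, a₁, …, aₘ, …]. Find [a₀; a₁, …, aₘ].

a₀ = ⌊√189⌋ = 13.
With m₀=0, d₀=1 and mₖ₊₁ = dₖaₖ − mₖ, dₖ₊₁ = (n − mₖ₊₁²)/dₖ, aₖ₊₁ = ⌊(a₀+mₖ₊₁)/dₖ₊₁⌋:
  k=1: m=13, d=20, a=1
  k=2: m=7, d=7, a=2
  k=3: m=7, d=20, a=1
  k=4: m=13, d=1, a=26
d=1 and a=2a₀=26 at k=4, so the next step gives (m, d) = (13, 20) again — its k=1 value — and the period has length 4.

[13; 1, 2, 1, 26]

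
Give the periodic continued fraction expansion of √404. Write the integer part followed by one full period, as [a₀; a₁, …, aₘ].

[20; 10, 40]

a₀ = ⌊√404⌋ = 20.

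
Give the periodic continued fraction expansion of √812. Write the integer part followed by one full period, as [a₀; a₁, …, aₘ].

a₀ = ⌊√812⌋ = 28.

[28; 2, 56]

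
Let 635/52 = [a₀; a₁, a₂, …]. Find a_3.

635 = 12·52 + 11   →  a_0 = 12
52 = 4·11 + 8   →  a_1 = 4
11 = 1·8 + 3   →  a_2 = 1
8 = 2·3 + 2   →  a_3 = 2

2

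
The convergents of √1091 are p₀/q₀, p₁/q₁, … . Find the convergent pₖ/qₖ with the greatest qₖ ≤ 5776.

71973/2179

√1091 = [33; 33, 66, …] (period length 2).
Convergents:
  p_0/q_0 = 33/1
  p_1/q_1 = 1090/33
  p_2/q_2 = 71973/2179
  p_3/q_3 = 2376199/71940
q_2 = 2179 ≤ 5776 < 71940 = q_3, so the answer is 71973/2179.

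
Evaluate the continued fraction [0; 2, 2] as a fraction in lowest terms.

2/5

Fold from the inside: start with 2/1.
  2 + 1/2 = 5/2
  0 + 2/5 = 2/5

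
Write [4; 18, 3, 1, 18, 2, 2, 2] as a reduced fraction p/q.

Using pₖ = aₖpₖ₋₁ + pₖ₋₂ and qₖ = aₖqₖ₋₁ + qₖ₋₂:
  k=0: a=4, p=4, q=1
  k=1: a=18, p=73, q=18
  k=2: a=3, p=223, q=55
  k=3: a=1, p=296, q=73
  k=4: a=18, p=5551, q=1369
  k=5: a=2, p=11398, q=2811
  k=6: a=2, p=28347, q=6991
  k=7: a=2, p=68092, q=16793

68092/16793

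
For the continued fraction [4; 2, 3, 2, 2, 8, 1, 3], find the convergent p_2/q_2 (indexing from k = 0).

Using pₖ = aₖpₖ₋₁ + pₖ₋₂, qₖ = aₖqₖ₋₁ + qₖ₋₂ (with p₋₁=1, p₋₂=0, q₋₁=0, q₋₂=1):
  k=0: a=4, p=4, q=1
  k=1: a=2, p=9, q=2
  k=2: a=3, p=31, q=7

31/7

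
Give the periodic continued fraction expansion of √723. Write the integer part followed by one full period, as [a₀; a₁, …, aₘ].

a₀ = ⌊√723⌋ = 26.
With m₀=0, d₀=1 and mₖ₊₁ = dₖaₖ − mₖ, dₖ₊₁ = (n − mₖ₊₁²)/dₖ, aₖ₊₁ = ⌊(a₀+mₖ₊₁)/dₖ₊₁⌋:
  k=1: m=26, d=47, a=1
  k=2: m=21, d=6, a=7
  k=3: m=21, d=47, a=1
  k=4: m=26, d=1, a=52
d=1 and a=2a₀=52 at k=4, so the next step gives (m, d) = (26, 47) again — its k=1 value — and the period has length 4.

[26; 1, 7, 1, 52]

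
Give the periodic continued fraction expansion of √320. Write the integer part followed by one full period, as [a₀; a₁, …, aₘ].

[17; 1, 7, 1, 34]

a₀ = ⌊√320⌋ = 17.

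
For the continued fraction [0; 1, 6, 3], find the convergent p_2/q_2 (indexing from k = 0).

Using pₖ = aₖpₖ₋₁ + pₖ₋₂, qₖ = aₖqₖ₋₁ + qₖ₋₂ (with p₋₁=1, p₋₂=0, q₋₁=0, q₋₂=1):
  k=0: a=0, p=0, q=1
  k=1: a=1, p=1, q=1
  k=2: a=6, p=6, q=7

6/7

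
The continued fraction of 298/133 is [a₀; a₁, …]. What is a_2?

298 = 2·133 + 32   →  a_0 = 2
133 = 4·32 + 5   →  a_1 = 4
32 = 6·5 + 2   →  a_2 = 6

6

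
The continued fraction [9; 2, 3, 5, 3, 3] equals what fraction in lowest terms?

3688/391

Using pₖ = aₖpₖ₋₁ + pₖ₋₂ and qₖ = aₖqₖ₋₁ + qₖ₋₂:
  k=0: a=9, p=9, q=1
  k=1: a=2, p=19, q=2
  k=2: a=3, p=66, q=7
  k=3: a=5, p=349, q=37
  k=4: a=3, p=1113, q=118
  k=5: a=3, p=3688, q=391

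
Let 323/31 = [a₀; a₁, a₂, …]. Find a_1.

2

323 = 10·31 + 13   →  a_0 = 10
31 = 2·13 + 5   →  a_1 = 2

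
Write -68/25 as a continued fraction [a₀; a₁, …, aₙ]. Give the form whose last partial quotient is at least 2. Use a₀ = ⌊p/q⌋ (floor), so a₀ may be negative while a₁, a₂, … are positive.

-68 = -3·25 + 7
25 = 3·7 + 4
7 = 1·4 + 3
4 = 1·3 + 1
3 = 3·1 + 0  (stop)
So -68/25 = [-3; 3, 1, 1, 3].

[-3; 3, 1, 1, 3]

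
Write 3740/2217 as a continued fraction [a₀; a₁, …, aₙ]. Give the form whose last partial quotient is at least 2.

[1; 1, 2, 5, 7, 9, 2]

3740 = 1·2217 + 1523
2217 = 1·1523 + 694
1523 = 2·694 + 135
694 = 5·135 + 19
135 = 7·19 + 2
19 = 9·2 + 1
2 = 2·1 + 0  (stop)
So 3740/2217 = [1; 1, 2, 5, 7, 9, 2].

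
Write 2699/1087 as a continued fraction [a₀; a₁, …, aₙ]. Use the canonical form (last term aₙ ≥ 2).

2699 = 2×1087 + 525
1087 = 2×525 + 37
525 = 14×37 + 7
37 = 5×7 + 2
7 = 3×2 + 1
2 = 2×1 + 0  (stop)
So 2699/1087 = [2; 2, 14, 5, 3, 2].

[2; 2, 14, 5, 3, 2]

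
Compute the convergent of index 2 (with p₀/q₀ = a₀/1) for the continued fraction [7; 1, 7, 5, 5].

Using pₖ = aₖpₖ₋₁ + pₖ₋₂, qₖ = aₖqₖ₋₁ + qₖ₋₂ (with p₋₁=1, p₋₂=0, q₋₁=0, q₋₂=1):
  k=0: a=7, p=7, q=1
  k=1: a=1, p=8, q=1
  k=2: a=7, p=63, q=8

63/8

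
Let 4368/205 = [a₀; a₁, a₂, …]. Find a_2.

3

4368 = 21·205 + 63   →  a_0 = 21
205 = 3·63 + 16   →  a_1 = 3
63 = 3·16 + 15   →  a_2 = 3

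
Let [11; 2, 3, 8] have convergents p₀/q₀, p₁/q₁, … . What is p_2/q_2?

80/7

Using pₖ = aₖpₖ₋₁ + pₖ₋₂, qₖ = aₖqₖ₋₁ + qₖ₋₂ (with p₋₁=1, p₋₂=0, q₋₁=0, q₋₂=1):
  k=0: a=11, p=11, q=1
  k=1: a=2, p=23, q=2
  k=2: a=3, p=80, q=7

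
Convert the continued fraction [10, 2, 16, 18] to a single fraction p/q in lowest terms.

Using pₖ = aₖpₖ₋₁ + pₖ₋₂ and qₖ = aₖqₖ₋₁ + qₖ₋₂:
  k=0: a=10, p=10, q=1
  k=1: a=2, p=21, q=2
  k=2: a=16, p=346, q=33
  k=3: a=18, p=6249, q=596

6249/596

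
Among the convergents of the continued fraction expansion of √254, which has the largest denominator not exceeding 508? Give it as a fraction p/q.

7889/495

√254 = [15; 1, 14, 1, 30, …] (period length 4).
Convergents:
  p_0/q_0 = 15/1
  p_1/q_1 = 16/1
  p_2/q_2 = 239/15
  p_3/q_3 = 255/16
  p_4/q_4 = 7889/495
  p_5/q_5 = 8144/511
q_4 = 495 ≤ 508 < 511 = q_5, so the answer is 7889/495.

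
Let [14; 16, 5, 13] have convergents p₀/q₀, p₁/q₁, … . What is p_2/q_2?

Using pₖ = aₖpₖ₋₁ + pₖ₋₂, qₖ = aₖqₖ₋₁ + qₖ₋₂ (with p₋₁=1, p₋₂=0, q₋₁=0, q₋₂=1):
  k=0: a=14, p=14, q=1
  k=1: a=16, p=225, q=16
  k=2: a=5, p=1139, q=81

1139/81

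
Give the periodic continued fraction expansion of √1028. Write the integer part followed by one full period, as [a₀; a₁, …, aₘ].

[32; 16, 64]

a₀ = ⌊√1028⌋ = 32.
With m₀=0, d₀=1 and mₖ₊₁ = dₖaₖ − mₖ, dₖ₊₁ = (n − mₖ₊₁²)/dₖ, aₖ₊₁ = ⌊(a₀+mₖ₊₁)/dₖ₊₁⌋:
  k=1: m=32, d=4, a=16
  k=2: m=32, d=1, a=64
d=1 and a=2a₀=64 at k=2, so the next step gives (m, d) = (32, 4) again — its k=1 value — and the period has length 2.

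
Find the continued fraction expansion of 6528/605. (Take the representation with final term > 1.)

6528 = 10·605 + 478
605 = 1·478 + 127
478 = 3·127 + 97
127 = 1·97 + 30
97 = 3·30 + 7
30 = 4·7 + 2
7 = 3·2 + 1
2 = 2·1 + 0  (stop)
So 6528/605 = [10; 1, 3, 1, 3, 4, 3, 2].

[10; 1, 3, 1, 3, 4, 3, 2]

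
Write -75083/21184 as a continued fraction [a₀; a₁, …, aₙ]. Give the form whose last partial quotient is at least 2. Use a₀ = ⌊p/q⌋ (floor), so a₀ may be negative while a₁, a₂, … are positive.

[-4; 2, 5, 7, 7, 9, 4]

-75083 = -4*21184 + 9653
21184 = 2*9653 + 1878
9653 = 5*1878 + 263
1878 = 7*263 + 37
263 = 7*37 + 4
37 = 9*4 + 1
4 = 4*1 + 0  (stop)
So -75083/21184 = [-4; 2, 5, 7, 7, 9, 4].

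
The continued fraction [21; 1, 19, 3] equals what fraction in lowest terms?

Using pₖ = aₖpₖ₋₁ + pₖ₋₂ and qₖ = aₖqₖ₋₁ + qₖ₋₂:
  k=0: a=21, p=21, q=1
  k=1: a=1, p=22, q=1
  k=2: a=19, p=439, q=20
  k=3: a=3, p=1339, q=61

1339/61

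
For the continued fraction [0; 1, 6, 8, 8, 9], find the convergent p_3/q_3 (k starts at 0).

Using pₖ = aₖpₖ₋₁ + pₖ₋₂, qₖ = aₖqₖ₋₁ + qₖ₋₂ (with p₋₁=1, p₋₂=0, q₋₁=0, q₋₂=1):
  k=0: a=0, p=0, q=1
  k=1: a=1, p=1, q=1
  k=2: a=6, p=6, q=7
  k=3: a=8, p=49, q=57

49/57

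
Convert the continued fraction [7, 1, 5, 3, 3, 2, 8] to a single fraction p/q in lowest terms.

Using pₖ = aₖpₖ₋₁ + pₖ₋₂ and qₖ = aₖqₖ₋₁ + qₖ₋₂:
  k=0: a=7, p=7, q=1
  k=1: a=1, p=8, q=1
  k=2: a=5, p=47, q=6
  k=3: a=3, p=149, q=19
  k=4: a=3, p=494, q=63
  k=5: a=2, p=1137, q=145
  k=6: a=8, p=9590, q=1223

9590/1223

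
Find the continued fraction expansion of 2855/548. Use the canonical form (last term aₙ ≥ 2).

[5; 4, 1, 3, 3, 1, 6]

2855 = 5×548 + 115
548 = 4×115 + 88
115 = 1×88 + 27
88 = 3×27 + 7
27 = 3×7 + 6
7 = 1×6 + 1
6 = 6×1 + 0  (stop)
So 2855/548 = [5; 4, 1, 3, 3, 1, 6].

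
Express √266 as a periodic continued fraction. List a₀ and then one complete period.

[16; 3, 4, 3, 32]

a₀ = ⌊√266⌋ = 16.
With m₀=0, d₀=1 and mₖ₊₁ = dₖaₖ − mₖ, dₖ₊₁ = (n − mₖ₊₁²)/dₖ, aₖ₊₁ = ⌊(a₀+mₖ₊₁)/dₖ₊₁⌋:
  k=1: m=16, d=10, a=3
  k=2: m=14, d=7, a=4
  k=3: m=14, d=10, a=3
  k=4: m=16, d=1, a=32
d=1 and a=2a₀=32 at k=4, so the next step gives (m, d) = (16, 10) again — its k=1 value — and the period has length 4.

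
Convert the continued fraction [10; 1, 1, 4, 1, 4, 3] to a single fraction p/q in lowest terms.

Using pₖ = aₖpₖ₋₁ + pₖ₋₂ and qₖ = aₖqₖ₋₁ + qₖ₋₂:
  k=0: a=10, p=10, q=1
  k=1: a=1, p=11, q=1
  k=2: a=1, p=21, q=2
  k=3: a=4, p=95, q=9
  k=4: a=1, p=116, q=11
  k=5: a=4, p=559, q=53
  k=6: a=3, p=1793, q=170

1793/170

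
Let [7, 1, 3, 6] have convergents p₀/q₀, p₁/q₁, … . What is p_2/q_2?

Using pₖ = aₖpₖ₋₁ + pₖ₋₂, qₖ = aₖqₖ₋₁ + qₖ₋₂ (with p₋₁=1, p₋₂=0, q₋₁=0, q₋₂=1):
  k=0: a=7, p=7, q=1
  k=1: a=1, p=8, q=1
  k=2: a=3, p=31, q=4

31/4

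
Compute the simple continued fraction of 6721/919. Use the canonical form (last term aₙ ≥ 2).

[7; 3, 5, 4, 4, 3]

6721 = 7·919 + 288
919 = 3·288 + 55
288 = 5·55 + 13
55 = 4·13 + 3
13 = 4·3 + 1
3 = 3·1 + 0  (stop)
So 6721/919 = [7; 3, 5, 4, 4, 3].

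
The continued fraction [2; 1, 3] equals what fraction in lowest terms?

Using pₖ = aₖpₖ₋₁ + pₖ₋₂ and qₖ = aₖqₖ₋₁ + qₖ₋₂:
  k=0: a=2, p=2, q=1
  k=1: a=1, p=3, q=1
  k=2: a=3, p=11, q=4

11/4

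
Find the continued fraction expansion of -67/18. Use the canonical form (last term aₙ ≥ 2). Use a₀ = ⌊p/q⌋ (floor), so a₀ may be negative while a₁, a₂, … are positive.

[-4; 3, 1, 1, 2]

-67 = -4·18 + 5
18 = 3·5 + 3
5 = 1·3 + 2
3 = 1·2 + 1
2 = 2·1 + 0  (stop)
So -67/18 = [-4; 3, 1, 1, 2].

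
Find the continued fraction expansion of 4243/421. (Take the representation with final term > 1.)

[10; 12, 1, 3, 8]

4243 = 10×421 + 33
421 = 12×33 + 25
33 = 1×25 + 8
25 = 3×8 + 1
8 = 8×1 + 0  (stop)
So 4243/421 = [10; 12, 1, 3, 8].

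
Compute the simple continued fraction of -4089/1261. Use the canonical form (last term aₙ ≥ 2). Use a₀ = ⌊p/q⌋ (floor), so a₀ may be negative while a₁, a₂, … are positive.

-4089 = -4×1261 + 955
1261 = 1×955 + 306
955 = 3×306 + 37
306 = 8×37 + 10
37 = 3×10 + 7
10 = 1×7 + 3
7 = 2×3 + 1
3 = 3×1 + 0  (stop)
So -4089/1261 = [-4; 1, 3, 8, 3, 1, 2, 3].

[-4; 1, 3, 8, 3, 1, 2, 3]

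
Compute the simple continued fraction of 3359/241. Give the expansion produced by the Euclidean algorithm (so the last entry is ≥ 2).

3359 = 13·241 + 226
241 = 1·226 + 15
226 = 15·15 + 1
15 = 15·1 + 0  (stop)
So 3359/241 = [13; 1, 15, 15].

[13; 1, 15, 15]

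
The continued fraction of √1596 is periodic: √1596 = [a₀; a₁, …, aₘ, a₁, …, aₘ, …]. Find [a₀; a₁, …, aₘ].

[39; 1, 18, 1, 78]

a₀ = ⌊√1596⌋ = 39.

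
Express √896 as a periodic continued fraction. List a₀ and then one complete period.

[29; 1, 13, 1, 58]

a₀ = ⌊√896⌋ = 29.
With m₀=0, d₀=1 and mₖ₊₁ = dₖaₖ − mₖ, dₖ₊₁ = (n − mₖ₊₁²)/dₖ, aₖ₊₁ = ⌊(a₀+mₖ₊₁)/dₖ₊₁⌋:
  k=1: m=29, d=55, a=1
  k=2: m=26, d=4, a=13
  k=3: m=26, d=55, a=1
  k=4: m=29, d=1, a=58
d=1 and a=2a₀=58 at k=4, so the next step gives (m, d) = (29, 55) again — its k=1 value — and the period has length 4.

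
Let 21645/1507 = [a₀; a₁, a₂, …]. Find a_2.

1

21645 = 14·1507 + 547   →  a_0 = 14
1507 = 2·547 + 413   →  a_1 = 2
547 = 1·413 + 134   →  a_2 = 1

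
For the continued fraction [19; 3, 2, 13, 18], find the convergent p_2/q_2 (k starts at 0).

Using pₖ = aₖpₖ₋₁ + pₖ₋₂, qₖ = aₖqₖ₋₁ + qₖ₋₂ (with p₋₁=1, p₋₂=0, q₋₁=0, q₋₂=1):
  k=0: a=19, p=19, q=1
  k=1: a=3, p=58, q=3
  k=2: a=2, p=135, q=7

135/7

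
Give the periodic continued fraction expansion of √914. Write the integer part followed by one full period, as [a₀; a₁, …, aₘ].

a₀ = ⌊√914⌋ = 30.
With m₀=0, d₀=1 and mₖ₊₁ = dₖaₖ − mₖ, dₖ₊₁ = (n − mₖ₊₁²)/dₖ, aₖ₊₁ = ⌊(a₀+mₖ₊₁)/dₖ₊₁⌋:
  k=1: m=30, d=14, a=4
  k=2: m=26, d=17, a=3
  k=3: m=25, d=17, a=3
  k=4: m=26, d=14, a=4
  k=5: m=30, d=1, a=60
d=1 and a=2a₀=60 at k=5, so the next step gives (m, d) = (30, 14) again — its k=1 value — and the period has length 5.

[30; 4, 3, 3, 4, 60]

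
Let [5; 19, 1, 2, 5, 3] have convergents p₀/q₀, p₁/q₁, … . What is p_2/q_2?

101/20

Using pₖ = aₖpₖ₋₁ + pₖ₋₂, qₖ = aₖqₖ₋₁ + qₖ₋₂ (with p₋₁=1, p₋₂=0, q₋₁=0, q₋₂=1):
  k=0: a=5, p=5, q=1
  k=1: a=19, p=96, q=19
  k=2: a=1, p=101, q=20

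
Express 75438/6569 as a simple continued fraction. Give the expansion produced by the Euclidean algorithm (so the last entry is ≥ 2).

[11; 2, 15, 15, 14]

75438 = 11*6569 + 3179
6569 = 2*3179 + 211
3179 = 15*211 + 14
211 = 15*14 + 1
14 = 14*1 + 0  (stop)
So 75438/6569 = [11; 2, 15, 15, 14].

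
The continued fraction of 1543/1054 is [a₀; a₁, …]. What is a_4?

3

1543 = 1·1054 + 489   →  a_0 = 1
1054 = 2·489 + 76   →  a_1 = 2
489 = 6·76 + 33   →  a_2 = 6
76 = 2·33 + 10   →  a_3 = 2
33 = 3·10 + 3   →  a_4 = 3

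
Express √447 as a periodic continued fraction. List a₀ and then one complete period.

a₀ = ⌊√447⌋ = 21.
With m₀=0, d₀=1 and mₖ₊₁ = dₖaₖ − mₖ, dₖ₊₁ = (n − mₖ₊₁²)/dₖ, aₖ₊₁ = ⌊(a₀+mₖ₊₁)/dₖ₊₁⌋:
  k=1: m=21, d=6, a=7
  k=2: m=21, d=1, a=42
d=1 and a=2a₀=42 at k=2, so the next step gives (m, d) = (21, 6) again — its k=1 value — and the period has length 2.

[21; 7, 42]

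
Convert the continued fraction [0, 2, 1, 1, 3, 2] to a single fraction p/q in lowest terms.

16/41

Fold from the inside: start with 2/1.
  3 + 1/2 = 7/2
  1 + 2/7 = 9/7
  1 + 7/9 = 16/9
  2 + 9/16 = 41/16
  0 + 16/41 = 16/41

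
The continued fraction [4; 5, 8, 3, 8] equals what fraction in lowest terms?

Fold from the inside: start with 8/1.
  3 + 1/8 = 25/8
  8 + 8/25 = 208/25
  5 + 25/208 = 1065/208
  4 + 208/1065 = 4468/1065

4468/1065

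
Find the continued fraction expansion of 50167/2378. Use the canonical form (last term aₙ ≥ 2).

[21; 10, 2, 1, 1, 1, 1, 17]

50167 = 21*2378 + 229
2378 = 10*229 + 88
229 = 2*88 + 53
88 = 1*53 + 35
53 = 1*35 + 18
35 = 1*18 + 17
18 = 1*17 + 1
17 = 17*1 + 0  (stop)
So 50167/2378 = [21; 10, 2, 1, 1, 1, 1, 17].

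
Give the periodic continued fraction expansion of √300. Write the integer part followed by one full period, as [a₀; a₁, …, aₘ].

[17; 3, 8, 3, 34]

a₀ = ⌊√300⌋ = 17.
With m₀=0, d₀=1 and mₖ₊₁ = dₖaₖ − mₖ, dₖ₊₁ = (n − mₖ₊₁²)/dₖ, aₖ₊₁ = ⌊(a₀+mₖ₊₁)/dₖ₊₁⌋:
  k=1: m=17, d=11, a=3
  k=2: m=16, d=4, a=8
  k=3: m=16, d=11, a=3
  k=4: m=17, d=1, a=34
d=1 and a=2a₀=34 at k=4, so the next step gives (m, d) = (17, 11) again — its k=1 value — and the period has length 4.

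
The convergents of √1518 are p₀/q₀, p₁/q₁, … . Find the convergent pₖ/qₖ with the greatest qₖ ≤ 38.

√1518 = [38; 1, 24, 1, 76, …] (period length 4).
Convergents:
  p_0/q_0 = 38/1
  p_1/q_1 = 39/1
  p_2/q_2 = 974/25
  p_3/q_3 = 1013/26
  p_4/q_4 = 77962/2001
q_3 = 26 ≤ 38 < 2001 = q_4, so the answer is 1013/26.

1013/26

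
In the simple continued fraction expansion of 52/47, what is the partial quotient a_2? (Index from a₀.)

52 = 1·47 + 5   →  a_0 = 1
47 = 9·5 + 2   →  a_1 = 9
5 = 2·2 + 1   →  a_2 = 2

2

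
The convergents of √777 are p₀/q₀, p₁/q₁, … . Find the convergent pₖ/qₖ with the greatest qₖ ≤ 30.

223/8

√777 = [27; 1, 6, 1, 54, …] (period length 4).
Convergents:
  p_0/q_0 = 27/1
  p_1/q_1 = 28/1
  p_2/q_2 = 195/7
  p_3/q_3 = 223/8
  p_4/q_4 = 12237/439
q_3 = 8 ≤ 30 < 439 = q_4, so the answer is 223/8.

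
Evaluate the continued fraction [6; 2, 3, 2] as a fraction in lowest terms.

103/16

Fold from the inside: start with 2/1.
  3 + 1/2 = 7/2
  2 + 2/7 = 16/7
  6 + 7/16 = 103/16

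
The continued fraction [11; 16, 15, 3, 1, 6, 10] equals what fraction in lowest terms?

743051/67170

Fold from the inside: start with 10/1.
  6 + 1/10 = 61/10
  1 + 10/61 = 71/61
  3 + 61/71 = 274/71
  15 + 71/274 = 4181/274
  16 + 274/4181 = 67170/4181
  11 + 4181/67170 = 743051/67170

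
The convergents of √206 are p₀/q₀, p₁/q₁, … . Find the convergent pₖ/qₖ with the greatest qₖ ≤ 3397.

√206 = [14; 2, 1, 5, 14, 5, 1, 2, 28, …] (period length 8).
Convergents:
  p_0/q_0 = 14/1
  p_1/q_1 = 29/2
  p_2/q_2 = 43/3
  p_3/q_3 = 244/17
  p_4/q_4 = 3459/241
  p_5/q_5 = 17539/1222
  p_6/q_6 = 20998/1463
  p_7/q_7 = 59535/4148
q_6 = 1463 ≤ 3397 < 4148 = q_7, so the answer is 20998/1463.

20998/1463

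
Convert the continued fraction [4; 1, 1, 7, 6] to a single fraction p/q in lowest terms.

Fold from the inside: start with 6/1.
  7 + 1/6 = 43/6
  1 + 6/43 = 49/43
  1 + 43/49 = 92/49
  4 + 49/92 = 417/92

417/92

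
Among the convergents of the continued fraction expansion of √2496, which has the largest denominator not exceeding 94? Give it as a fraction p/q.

1249/25

√2496 = [49; 1, 23, 1, 98, …] (period length 4).
Convergents:
  p_0/q_0 = 49/1
  p_1/q_1 = 50/1
  p_2/q_2 = 1199/24
  p_3/q_3 = 1249/25
  p_4/q_4 = 123601/2474
q_3 = 25 ≤ 94 < 2474 = q_4, so the answer is 1249/25.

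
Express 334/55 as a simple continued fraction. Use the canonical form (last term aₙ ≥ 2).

[6; 13, 1, 3]

334 = 6×55 + 4
55 = 13×4 + 3
4 = 1×3 + 1
3 = 3×1 + 0  (stop)
So 334/55 = [6; 13, 1, 3].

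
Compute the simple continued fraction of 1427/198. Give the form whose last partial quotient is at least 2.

[7; 4, 1, 4, 1, 6]

1427 = 7×198 + 41
198 = 4×41 + 34
41 = 1×34 + 7
34 = 4×7 + 6
7 = 1×6 + 1
6 = 6×1 + 0  (stop)
So 1427/198 = [7; 4, 1, 4, 1, 6].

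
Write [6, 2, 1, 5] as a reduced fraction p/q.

108/17

Fold from the inside: start with 5/1.
  1 + 1/5 = 6/5
  2 + 5/6 = 17/6
  6 + 6/17 = 108/17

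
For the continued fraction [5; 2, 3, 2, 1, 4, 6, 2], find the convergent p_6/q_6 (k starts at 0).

3647/671

Using pₖ = aₖpₖ₋₁ + pₖ₋₂, qₖ = aₖqₖ₋₁ + qₖ₋₂ (with p₋₁=1, p₋₂=0, q₋₁=0, q₋₂=1):
  k=0: a=5, p=5, q=1
  k=1: a=2, p=11, q=2
  k=2: a=3, p=38, q=7
  k=3: a=2, p=87, q=16
  k=4: a=1, p=125, q=23
  k=5: a=4, p=587, q=108
  k=6: a=6, p=3647, q=671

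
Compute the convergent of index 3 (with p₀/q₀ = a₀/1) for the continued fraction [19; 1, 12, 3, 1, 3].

Using pₖ = aₖpₖ₋₁ + pₖ₋₂, qₖ = aₖqₖ₋₁ + qₖ₋₂ (with p₋₁=1, p₋₂=0, q₋₁=0, q₋₂=1):
  k=0: a=19, p=19, q=1
  k=1: a=1, p=20, q=1
  k=2: a=12, p=259, q=13
  k=3: a=3, p=797, q=40

797/40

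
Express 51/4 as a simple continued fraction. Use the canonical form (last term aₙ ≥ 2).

51 = 12*4 + 3
4 = 1*3 + 1
3 = 3*1 + 0  (stop)
So 51/4 = [12; 1, 3].

[12; 1, 3]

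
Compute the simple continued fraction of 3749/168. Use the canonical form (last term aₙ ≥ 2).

3749 = 22*168 + 53
168 = 3*53 + 9
53 = 5*9 + 8
9 = 1*8 + 1
8 = 8*1 + 0  (stop)
So 3749/168 = [22; 3, 5, 1, 8].

[22; 3, 5, 1, 8]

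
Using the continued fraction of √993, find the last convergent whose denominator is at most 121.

√993 = [31; 1, 1, 20, 1, 1, 62, …] (period length 6).
Convergents:
  p_0/q_0 = 31/1
  p_1/q_1 = 32/1
  p_2/q_2 = 63/2
  p_3/q_3 = 1292/41
  p_4/q_4 = 1355/43
  p_5/q_5 = 2647/84
  p_6/q_6 = 165469/5251
q_5 = 84 ≤ 121 < 5251 = q_6, so the answer is 2647/84.

2647/84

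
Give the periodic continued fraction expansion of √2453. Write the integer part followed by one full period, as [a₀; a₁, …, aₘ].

a₀ = ⌊√2453⌋ = 49.

[49; 1, 1, 8, 1, 1, 98]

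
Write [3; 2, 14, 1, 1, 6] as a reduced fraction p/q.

1362/391

Fold from the inside: start with 6/1.
  1 + 1/6 = 7/6
  1 + 6/7 = 13/7
  14 + 7/13 = 189/13
  2 + 13/189 = 391/189
  3 + 189/391 = 1362/391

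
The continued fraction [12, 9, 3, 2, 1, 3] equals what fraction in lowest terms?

Fold from the inside: start with 3/1.
  1 + 1/3 = 4/3
  2 + 3/4 = 11/4
  3 + 4/11 = 37/11
  9 + 11/37 = 344/37
  12 + 37/344 = 4165/344

4165/344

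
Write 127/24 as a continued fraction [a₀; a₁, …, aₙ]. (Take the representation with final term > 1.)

127 = 5*24 + 7
24 = 3*7 + 3
7 = 2*3 + 1
3 = 3*1 + 0  (stop)
So 127/24 = [5; 3, 2, 3].

[5; 3, 2, 3]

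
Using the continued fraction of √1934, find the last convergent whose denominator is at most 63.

1935/44

√1934 = [43; 1, 42, 1, 86, …] (period length 4).
Convergents:
  p_0/q_0 = 43/1
  p_1/q_1 = 44/1
  p_2/q_2 = 1891/43
  p_3/q_3 = 1935/44
  p_4/q_4 = 168301/3827
q_3 = 44 ≤ 63 < 3827 = q_4, so the answer is 1935/44.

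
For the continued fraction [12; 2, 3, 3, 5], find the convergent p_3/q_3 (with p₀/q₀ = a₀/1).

Using pₖ = aₖpₖ₋₁ + pₖ₋₂, qₖ = aₖqₖ₋₁ + qₖ₋₂ (with p₋₁=1, p₋₂=0, q₋₁=0, q₋₂=1):
  k=0: a=12, p=12, q=1
  k=1: a=2, p=25, q=2
  k=2: a=3, p=87, q=7
  k=3: a=3, p=286, q=23

286/23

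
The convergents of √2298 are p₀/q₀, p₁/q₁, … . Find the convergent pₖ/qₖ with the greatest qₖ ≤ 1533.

√2298 = [47; 1, 14, 1, 94, …] (period length 4).
Convergents:
  p_0/q_0 = 47/1
  p_1/q_1 = 48/1
  p_2/q_2 = 719/15
  p_3/q_3 = 767/16
  p_4/q_4 = 72817/1519
  p_5/q_5 = 73584/1535
q_4 = 1519 ≤ 1533 < 1535 = q_5, so the answer is 72817/1519.

72817/1519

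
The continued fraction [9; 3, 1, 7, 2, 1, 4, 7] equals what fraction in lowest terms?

30319/3275

Using pₖ = aₖpₖ₋₁ + pₖ₋₂ and qₖ = aₖqₖ₋₁ + qₖ₋₂:
  k=0: a=9, p=9, q=1
  k=1: a=3, p=28, q=3
  k=2: a=1, p=37, q=4
  k=3: a=7, p=287, q=31
  k=4: a=2, p=611, q=66
  k=5: a=1, p=898, q=97
  k=6: a=4, p=4203, q=454
  k=7: a=7, p=30319, q=3275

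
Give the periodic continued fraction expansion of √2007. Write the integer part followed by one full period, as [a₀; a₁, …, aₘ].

a₀ = ⌊√2007⌋ = 44.
With m₀=0, d₀=1 and mₖ₊₁ = dₖaₖ − mₖ, dₖ₊₁ = (n − mₖ₊₁²)/dₖ, aₖ₊₁ = ⌊(a₀+mₖ₊₁)/dₖ₊₁⌋:
  k=1: m=44, d=71, a=1
  k=2: m=27, d=18, a=3
  k=3: m=27, d=71, a=1
  k=4: m=44, d=1, a=88
d=1 and a=2a₀=88 at k=4, so the next step gives (m, d) = (44, 71) again — its k=1 value — and the period has length 4.

[44; 1, 3, 1, 88]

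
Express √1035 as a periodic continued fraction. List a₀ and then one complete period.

a₀ = ⌊√1035⌋ = 32.
With m₀=0, d₀=1 and mₖ₊₁ = dₖaₖ − mₖ, dₖ₊₁ = (n − mₖ₊₁²)/dₖ, aₖ₊₁ = ⌊(a₀+mₖ₊₁)/dₖ₊₁⌋:
  k=1: m=32, d=11, a=5
  k=2: m=23, d=46, a=1
  k=3: m=23, d=11, a=5
  k=4: m=32, d=1, a=64
d=1 and a=2a₀=64 at k=4, so the next step gives (m, d) = (32, 11) again — its k=1 value — and the period has length 4.

[32; 5, 1, 5, 64]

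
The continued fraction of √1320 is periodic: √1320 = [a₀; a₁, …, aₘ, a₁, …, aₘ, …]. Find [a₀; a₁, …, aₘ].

[36; 3, 72]

a₀ = ⌊√1320⌋ = 36.
With m₀=0, d₀=1 and mₖ₊₁ = dₖaₖ − mₖ, dₖ₊₁ = (n − mₖ₊₁²)/dₖ, aₖ₊₁ = ⌊(a₀+mₖ₊₁)/dₖ₊₁⌋:
  k=1: m=36, d=24, a=3
  k=2: m=36, d=1, a=72
d=1 and a=2a₀=72 at k=2, so the next step gives (m, d) = (36, 24) again — its k=1 value — and the period has length 2.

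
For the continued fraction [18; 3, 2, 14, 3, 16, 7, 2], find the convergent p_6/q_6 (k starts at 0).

Using pₖ = aₖpₖ₋₁ + pₖ₋₂, qₖ = aₖqₖ₋₁ + qₖ₋₂ (with p₋₁=1, p₋₂=0, q₋₁=0, q₋₂=1):
  k=0: a=18, p=18, q=1
  k=1: a=3, p=55, q=3
  k=2: a=2, p=128, q=7
  k=3: a=14, p=1847, q=101
  k=4: a=3, p=5669, q=310
  k=5: a=16, p=92551, q=5061
  k=6: a=7, p=653526, q=35737

653526/35737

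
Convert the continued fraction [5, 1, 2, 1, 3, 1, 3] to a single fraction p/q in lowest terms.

Using pₖ = aₖpₖ₋₁ + pₖ₋₂ and qₖ = aₖqₖ₋₁ + qₖ₋₂:
  k=0: a=5, p=5, q=1
  k=1: a=1, p=6, q=1
  k=2: a=2, p=17, q=3
  k=3: a=1, p=23, q=4
  k=4: a=3, p=86, q=15
  k=5: a=1, p=109, q=19
  k=6: a=3, p=413, q=72

413/72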